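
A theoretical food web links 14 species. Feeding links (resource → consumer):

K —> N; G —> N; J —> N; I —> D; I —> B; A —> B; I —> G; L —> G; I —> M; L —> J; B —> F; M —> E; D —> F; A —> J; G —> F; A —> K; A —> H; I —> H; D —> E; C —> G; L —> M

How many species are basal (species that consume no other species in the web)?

Basal species (no prey listed): A, L, I, C.
Count: 4.

4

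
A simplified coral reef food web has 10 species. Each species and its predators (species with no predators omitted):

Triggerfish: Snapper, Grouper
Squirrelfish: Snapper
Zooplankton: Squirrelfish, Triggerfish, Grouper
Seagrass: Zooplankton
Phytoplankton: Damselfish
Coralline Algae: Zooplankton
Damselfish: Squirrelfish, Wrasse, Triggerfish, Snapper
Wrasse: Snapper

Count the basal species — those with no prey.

3

Basal species (no prey listed): Coralline Algae, Seagrass, Phytoplankton.
Count: 3.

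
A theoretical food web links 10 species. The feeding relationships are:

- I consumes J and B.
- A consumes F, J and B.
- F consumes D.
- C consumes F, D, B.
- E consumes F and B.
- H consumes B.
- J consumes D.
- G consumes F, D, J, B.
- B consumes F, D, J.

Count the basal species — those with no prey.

1

Basal species (no prey listed): D.
Count: 1.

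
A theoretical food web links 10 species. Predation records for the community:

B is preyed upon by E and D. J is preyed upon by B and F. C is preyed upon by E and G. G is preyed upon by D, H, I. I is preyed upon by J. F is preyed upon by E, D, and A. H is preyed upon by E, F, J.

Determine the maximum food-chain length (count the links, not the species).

5 links

One longest chain: C → G → I → J → F → A.
It has 6 species and 5 links.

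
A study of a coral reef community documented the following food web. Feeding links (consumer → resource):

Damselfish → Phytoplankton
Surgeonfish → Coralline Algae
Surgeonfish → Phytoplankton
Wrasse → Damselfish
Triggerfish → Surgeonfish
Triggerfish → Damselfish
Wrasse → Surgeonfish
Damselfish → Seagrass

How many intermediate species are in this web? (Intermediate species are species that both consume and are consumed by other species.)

2

Intermediate species (has both prey and predators): Surgeonfish, Damselfish.
Count: 2.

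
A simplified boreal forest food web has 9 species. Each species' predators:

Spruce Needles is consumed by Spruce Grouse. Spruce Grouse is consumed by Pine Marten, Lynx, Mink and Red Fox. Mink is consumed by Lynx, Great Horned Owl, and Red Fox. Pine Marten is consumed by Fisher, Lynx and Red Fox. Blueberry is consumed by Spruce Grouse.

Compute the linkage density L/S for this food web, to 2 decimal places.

There are L = 12 links among S = 9 species.
L/S = 12/9 = 1.3333 ≈ 1.33.

L/S = 1.33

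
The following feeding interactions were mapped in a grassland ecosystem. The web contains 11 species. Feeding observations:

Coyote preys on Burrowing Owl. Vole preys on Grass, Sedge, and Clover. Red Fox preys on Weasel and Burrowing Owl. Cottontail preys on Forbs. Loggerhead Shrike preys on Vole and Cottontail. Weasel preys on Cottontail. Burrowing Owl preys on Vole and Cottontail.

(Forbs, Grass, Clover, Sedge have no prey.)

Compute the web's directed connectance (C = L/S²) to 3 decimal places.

The web has S = 11 species and L = 12 feeding links.
C = L / S² = 12 / 121 = 0.0992 ≈ 0.099.

C = 0.099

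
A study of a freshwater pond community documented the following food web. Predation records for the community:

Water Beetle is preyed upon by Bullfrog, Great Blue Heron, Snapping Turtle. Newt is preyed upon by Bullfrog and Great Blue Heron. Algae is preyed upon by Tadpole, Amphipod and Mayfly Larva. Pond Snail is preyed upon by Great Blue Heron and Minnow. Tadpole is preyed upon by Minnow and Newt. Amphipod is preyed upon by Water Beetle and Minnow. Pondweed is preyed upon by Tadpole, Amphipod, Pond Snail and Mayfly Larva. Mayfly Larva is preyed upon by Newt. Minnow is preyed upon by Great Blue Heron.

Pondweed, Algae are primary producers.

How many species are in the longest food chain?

One longest chain: Pondweed → Amphipod → Water Beetle → Great Blue Heron.
It has 4 species and 3 links.

4 species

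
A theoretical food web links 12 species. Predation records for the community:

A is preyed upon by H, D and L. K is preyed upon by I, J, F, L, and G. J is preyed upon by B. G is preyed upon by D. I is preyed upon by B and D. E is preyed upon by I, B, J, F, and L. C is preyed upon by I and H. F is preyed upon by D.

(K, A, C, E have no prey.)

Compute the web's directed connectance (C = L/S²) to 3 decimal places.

C = 0.139

The web has S = 12 species and L = 20 feeding links.
C = L / S² = 20 / 144 = 0.1389 ≈ 0.139.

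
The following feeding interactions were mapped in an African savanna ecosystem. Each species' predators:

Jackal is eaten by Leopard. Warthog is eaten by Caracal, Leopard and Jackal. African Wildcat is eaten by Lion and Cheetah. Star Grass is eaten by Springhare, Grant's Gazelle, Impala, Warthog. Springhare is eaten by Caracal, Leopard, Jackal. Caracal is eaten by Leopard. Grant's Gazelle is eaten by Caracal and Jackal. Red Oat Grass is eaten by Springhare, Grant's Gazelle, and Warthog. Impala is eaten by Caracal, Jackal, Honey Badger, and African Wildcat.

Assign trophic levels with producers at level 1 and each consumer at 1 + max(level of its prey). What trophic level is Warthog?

Trophic level 2

Star Grass is a producer → level 1.
Warthog eats Star Grass (level 1); other prey at levels: Red Oat Grass 1 → level 2.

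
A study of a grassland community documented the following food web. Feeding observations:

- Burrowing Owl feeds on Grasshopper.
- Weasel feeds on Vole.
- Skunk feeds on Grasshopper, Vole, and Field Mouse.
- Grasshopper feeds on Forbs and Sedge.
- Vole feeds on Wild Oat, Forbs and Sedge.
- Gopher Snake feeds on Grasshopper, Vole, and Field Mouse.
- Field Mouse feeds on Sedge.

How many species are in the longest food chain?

3 species

One longest chain: Sedge → Vole → Gopher Snake.
It has 3 species and 2 links.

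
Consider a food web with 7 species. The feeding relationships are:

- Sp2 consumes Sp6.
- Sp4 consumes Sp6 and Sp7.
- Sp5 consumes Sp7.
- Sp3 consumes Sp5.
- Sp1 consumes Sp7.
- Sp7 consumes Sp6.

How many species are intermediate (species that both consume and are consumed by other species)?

2

Intermediate species (has both prey and predators): Sp7, Sp5.
Count: 2.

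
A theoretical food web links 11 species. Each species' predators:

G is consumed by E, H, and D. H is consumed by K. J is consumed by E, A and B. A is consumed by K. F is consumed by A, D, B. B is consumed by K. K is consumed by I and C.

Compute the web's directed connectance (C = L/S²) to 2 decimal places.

The web has S = 11 species and L = 14 feeding links.
C = L / S² = 14 / 121 = 0.1157 ≈ 0.12.

C = 0.12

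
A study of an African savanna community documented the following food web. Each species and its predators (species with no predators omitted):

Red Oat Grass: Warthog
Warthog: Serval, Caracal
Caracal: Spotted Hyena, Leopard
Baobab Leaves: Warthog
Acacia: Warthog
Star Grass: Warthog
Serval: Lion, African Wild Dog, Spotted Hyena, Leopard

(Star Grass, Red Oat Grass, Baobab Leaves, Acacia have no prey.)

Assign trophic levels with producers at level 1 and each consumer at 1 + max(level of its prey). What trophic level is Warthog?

Star Grass is a producer → level 1.
Warthog eats Star Grass (level 1); other prey at levels: Red Oat Grass 1, Baobab Leaves 1, Acacia 1 → level 2.

Trophic level 2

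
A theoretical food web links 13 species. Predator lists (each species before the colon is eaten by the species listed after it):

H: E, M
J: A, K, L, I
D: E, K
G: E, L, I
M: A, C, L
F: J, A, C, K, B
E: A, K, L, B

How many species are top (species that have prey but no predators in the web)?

Top species (has prey, but nothing eats it): A, C, K, L, B, I.
Count: 6.

6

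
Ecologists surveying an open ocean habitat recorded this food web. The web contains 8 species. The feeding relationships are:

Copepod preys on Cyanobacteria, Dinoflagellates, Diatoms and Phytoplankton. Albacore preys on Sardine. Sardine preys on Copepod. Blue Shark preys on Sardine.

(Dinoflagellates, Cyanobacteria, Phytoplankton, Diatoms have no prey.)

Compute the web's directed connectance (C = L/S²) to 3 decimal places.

The web has S = 8 species and L = 7 feeding links.
C = L / S² = 7 / 64 = 0.1094 ≈ 0.109.

C = 0.109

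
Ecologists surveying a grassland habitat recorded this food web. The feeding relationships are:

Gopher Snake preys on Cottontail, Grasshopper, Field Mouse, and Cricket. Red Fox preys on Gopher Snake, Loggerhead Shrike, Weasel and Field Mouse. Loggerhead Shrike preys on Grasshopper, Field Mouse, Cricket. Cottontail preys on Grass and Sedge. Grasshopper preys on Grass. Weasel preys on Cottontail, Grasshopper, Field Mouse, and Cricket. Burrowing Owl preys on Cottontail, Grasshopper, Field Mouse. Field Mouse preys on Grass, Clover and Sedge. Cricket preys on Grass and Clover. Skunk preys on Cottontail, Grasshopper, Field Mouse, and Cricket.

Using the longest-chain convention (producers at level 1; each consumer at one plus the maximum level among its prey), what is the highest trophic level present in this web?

Producers (level 1): Grass, Clover, Sedge.
Grass → Cricket → Weasel → Red Fox gives Red Fox level 4.
No species has a prey at level 4, so no species reaches level 5.

4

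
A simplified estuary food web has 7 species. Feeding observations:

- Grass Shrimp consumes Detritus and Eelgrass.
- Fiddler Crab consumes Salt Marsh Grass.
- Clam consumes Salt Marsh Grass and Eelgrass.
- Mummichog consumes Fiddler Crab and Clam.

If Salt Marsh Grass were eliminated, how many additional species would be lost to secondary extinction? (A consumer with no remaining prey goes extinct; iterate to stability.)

Remove Salt Marsh Grass.
Round 1: Fiddler Crab (all prey gone) → extinct.
No further losses. Total secondary extinctions: 1.

1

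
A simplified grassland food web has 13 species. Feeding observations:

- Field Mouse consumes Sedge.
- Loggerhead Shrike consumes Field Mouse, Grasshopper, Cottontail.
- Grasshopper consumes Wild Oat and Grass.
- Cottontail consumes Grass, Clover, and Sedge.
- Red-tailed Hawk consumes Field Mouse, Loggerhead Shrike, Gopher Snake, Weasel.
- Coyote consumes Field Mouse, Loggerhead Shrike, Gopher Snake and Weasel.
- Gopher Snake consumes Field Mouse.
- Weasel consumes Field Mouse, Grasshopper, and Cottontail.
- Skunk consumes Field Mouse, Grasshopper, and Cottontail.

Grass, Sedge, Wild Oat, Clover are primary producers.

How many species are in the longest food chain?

One longest chain: Grass → Cottontail → Weasel → Red-tailed Hawk.
It has 4 species and 3 links.

4 species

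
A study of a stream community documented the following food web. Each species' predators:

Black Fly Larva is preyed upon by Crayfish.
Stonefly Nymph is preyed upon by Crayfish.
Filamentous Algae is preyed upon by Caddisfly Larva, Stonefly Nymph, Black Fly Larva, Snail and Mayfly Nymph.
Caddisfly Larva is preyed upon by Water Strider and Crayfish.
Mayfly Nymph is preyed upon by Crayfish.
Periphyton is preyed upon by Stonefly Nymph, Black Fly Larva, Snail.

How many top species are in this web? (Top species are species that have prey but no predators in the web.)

Top species (has prey, but nothing eats it): Snail, Water Strider, Crayfish.
Count: 3.

3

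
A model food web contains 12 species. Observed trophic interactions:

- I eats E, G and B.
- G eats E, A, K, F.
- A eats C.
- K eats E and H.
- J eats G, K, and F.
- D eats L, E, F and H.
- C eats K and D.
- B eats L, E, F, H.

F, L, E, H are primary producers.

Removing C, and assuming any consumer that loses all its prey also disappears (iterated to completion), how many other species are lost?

1

Remove C.
Round 1: A (all prey gone) → extinct.
No further losses. Total secondary extinctions: 1.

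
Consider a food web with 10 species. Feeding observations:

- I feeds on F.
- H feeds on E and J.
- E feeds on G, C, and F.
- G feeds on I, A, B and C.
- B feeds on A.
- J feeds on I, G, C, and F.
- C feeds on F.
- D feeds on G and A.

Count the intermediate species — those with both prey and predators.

Intermediate species (has both prey and predators): C, B, I, G, J, E.
Count: 6.

6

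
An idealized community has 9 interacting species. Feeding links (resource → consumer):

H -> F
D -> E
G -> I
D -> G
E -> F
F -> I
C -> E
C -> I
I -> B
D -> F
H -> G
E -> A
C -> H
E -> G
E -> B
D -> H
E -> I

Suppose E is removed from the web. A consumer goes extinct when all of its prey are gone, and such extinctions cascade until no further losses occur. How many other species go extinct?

Remove E.
Round 1: A (all prey gone) → extinct.
No further losses. Total secondary extinctions: 1.

1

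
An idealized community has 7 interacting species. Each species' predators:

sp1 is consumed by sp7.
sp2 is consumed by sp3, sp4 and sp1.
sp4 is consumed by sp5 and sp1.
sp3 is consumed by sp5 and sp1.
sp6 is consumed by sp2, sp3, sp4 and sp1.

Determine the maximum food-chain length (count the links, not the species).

One longest chain: sp6 → sp2 → sp4 → sp1 → sp7.
It has 5 species and 4 links.

4 links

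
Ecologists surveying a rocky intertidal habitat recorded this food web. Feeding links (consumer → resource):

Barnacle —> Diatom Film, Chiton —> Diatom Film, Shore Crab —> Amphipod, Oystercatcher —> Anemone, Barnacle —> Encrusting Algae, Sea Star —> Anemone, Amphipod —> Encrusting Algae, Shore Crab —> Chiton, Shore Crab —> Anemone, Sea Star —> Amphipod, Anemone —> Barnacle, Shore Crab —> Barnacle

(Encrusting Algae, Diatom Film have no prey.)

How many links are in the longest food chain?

One longest chain: Encrusting Algae → Barnacle → Anemone → Shore Crab.
It has 4 species and 3 links.

3 links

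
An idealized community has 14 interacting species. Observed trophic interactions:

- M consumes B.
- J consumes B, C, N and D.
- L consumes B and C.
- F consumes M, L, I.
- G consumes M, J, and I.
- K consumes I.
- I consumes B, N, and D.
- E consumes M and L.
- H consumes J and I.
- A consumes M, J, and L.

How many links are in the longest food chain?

One longest chain: C → L → E.
It has 3 species and 2 links.

2 links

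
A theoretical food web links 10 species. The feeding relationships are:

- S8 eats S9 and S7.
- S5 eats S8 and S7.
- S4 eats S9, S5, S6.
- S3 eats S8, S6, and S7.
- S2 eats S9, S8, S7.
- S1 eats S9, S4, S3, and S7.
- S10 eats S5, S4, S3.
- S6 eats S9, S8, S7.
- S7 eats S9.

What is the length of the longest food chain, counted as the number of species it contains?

6 species

One longest chain: S9 → S7 → S8 → S6 → S3 → S1.
It has 6 species and 5 links.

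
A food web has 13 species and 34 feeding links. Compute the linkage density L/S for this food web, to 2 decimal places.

There are L = 34 links among S = 13 species.
L/S = 34/13 = 2.6154 ≈ 2.62.

L/S = 2.62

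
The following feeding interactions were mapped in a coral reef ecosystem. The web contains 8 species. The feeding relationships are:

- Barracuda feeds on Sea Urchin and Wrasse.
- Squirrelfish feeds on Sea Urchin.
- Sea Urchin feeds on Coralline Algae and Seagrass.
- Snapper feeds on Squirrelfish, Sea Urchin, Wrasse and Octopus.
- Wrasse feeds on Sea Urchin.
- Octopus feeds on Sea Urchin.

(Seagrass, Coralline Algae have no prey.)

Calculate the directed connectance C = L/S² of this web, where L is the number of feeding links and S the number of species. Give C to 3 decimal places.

C = 0.172

The web has S = 8 species and L = 11 feeding links.
C = L / S² = 11 / 64 = 0.1719 ≈ 0.172.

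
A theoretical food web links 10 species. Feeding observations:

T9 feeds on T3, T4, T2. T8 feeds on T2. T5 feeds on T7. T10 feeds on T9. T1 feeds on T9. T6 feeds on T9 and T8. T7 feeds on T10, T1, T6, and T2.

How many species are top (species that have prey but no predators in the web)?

Top species (has prey, but nothing eats it): T5.
Count: 1.

1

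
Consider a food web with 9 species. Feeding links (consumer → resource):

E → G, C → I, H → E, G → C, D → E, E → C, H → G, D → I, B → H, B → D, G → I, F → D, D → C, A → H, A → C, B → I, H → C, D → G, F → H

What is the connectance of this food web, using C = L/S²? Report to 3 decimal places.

The web has S = 9 species and L = 19 feeding links.
C = L / S² = 19 / 81 = 0.2346 ≈ 0.235.

C = 0.235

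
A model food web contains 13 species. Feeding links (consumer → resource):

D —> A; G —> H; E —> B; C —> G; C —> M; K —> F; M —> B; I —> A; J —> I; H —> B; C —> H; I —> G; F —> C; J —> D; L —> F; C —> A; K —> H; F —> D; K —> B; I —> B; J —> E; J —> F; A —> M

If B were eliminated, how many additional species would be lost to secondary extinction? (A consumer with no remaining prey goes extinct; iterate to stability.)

Remove B.
Round 1: M (all prey gone), E (all prey gone), H (all prey gone) → extinct.
Round 2: G (all prey gone), A (all prey gone) → extinct.
Round 3: C (all prey gone), D (all prey gone), I (all prey gone) → extinct.
Round 4: F (all prey gone) → extinct.
Round 5: L (all prey gone), K (all prey gone), J (all prey gone) → extinct.
No further losses. Total secondary extinctions: 12.

12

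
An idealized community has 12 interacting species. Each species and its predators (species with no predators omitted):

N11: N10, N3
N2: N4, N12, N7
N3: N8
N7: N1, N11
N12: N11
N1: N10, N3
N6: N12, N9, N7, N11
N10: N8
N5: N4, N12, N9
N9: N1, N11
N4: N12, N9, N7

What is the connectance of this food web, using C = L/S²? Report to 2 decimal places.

The web has S = 12 species and L = 24 feeding links.
C = L / S² = 24 / 144 = 0.1667 ≈ 0.17.

C = 0.17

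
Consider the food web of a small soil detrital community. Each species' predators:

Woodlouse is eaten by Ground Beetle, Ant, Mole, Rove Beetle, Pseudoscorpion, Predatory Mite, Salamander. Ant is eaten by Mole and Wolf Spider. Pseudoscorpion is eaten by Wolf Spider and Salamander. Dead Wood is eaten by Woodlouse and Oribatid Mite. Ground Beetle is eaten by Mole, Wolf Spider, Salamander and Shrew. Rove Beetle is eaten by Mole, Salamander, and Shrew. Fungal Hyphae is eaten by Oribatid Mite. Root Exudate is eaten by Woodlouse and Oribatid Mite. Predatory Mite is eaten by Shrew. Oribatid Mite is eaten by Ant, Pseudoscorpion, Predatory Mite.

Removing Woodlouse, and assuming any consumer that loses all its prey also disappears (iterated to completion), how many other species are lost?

2

Remove Woodlouse.
Round 1: Rove Beetle (all prey gone), Ground Beetle (all prey gone) → extinct.
No further losses. Total secondary extinctions: 2.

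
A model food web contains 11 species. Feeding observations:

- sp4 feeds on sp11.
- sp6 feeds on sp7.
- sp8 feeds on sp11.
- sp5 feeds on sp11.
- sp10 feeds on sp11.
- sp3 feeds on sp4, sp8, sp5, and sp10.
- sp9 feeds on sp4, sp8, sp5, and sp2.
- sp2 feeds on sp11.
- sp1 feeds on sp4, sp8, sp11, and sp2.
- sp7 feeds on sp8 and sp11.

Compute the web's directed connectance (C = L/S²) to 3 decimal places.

C = 0.165

The web has S = 11 species and L = 20 feeding links.
C = L / S² = 20 / 121 = 0.1653 ≈ 0.165.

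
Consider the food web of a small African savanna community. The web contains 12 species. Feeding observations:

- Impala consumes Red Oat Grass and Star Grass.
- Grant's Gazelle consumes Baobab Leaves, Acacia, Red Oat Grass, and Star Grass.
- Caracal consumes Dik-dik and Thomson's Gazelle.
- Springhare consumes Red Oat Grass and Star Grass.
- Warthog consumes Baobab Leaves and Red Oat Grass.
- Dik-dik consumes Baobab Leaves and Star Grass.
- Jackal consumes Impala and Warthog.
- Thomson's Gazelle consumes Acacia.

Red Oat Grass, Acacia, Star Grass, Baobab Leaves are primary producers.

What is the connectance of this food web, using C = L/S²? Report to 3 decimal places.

C = 0.118

The web has S = 12 species and L = 17 feeding links.
C = L / S² = 17 / 144 = 0.1181 ≈ 0.118.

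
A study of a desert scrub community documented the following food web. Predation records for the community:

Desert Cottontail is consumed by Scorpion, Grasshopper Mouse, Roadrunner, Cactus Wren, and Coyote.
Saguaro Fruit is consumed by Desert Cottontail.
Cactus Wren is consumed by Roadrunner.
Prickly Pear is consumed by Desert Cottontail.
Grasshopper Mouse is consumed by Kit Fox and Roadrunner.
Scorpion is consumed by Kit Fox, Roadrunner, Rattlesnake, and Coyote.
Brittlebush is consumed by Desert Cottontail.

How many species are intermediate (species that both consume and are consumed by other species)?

4

Intermediate species (has both prey and predators): Desert Cottontail, Cactus Wren, Scorpion, Grasshopper Mouse.
Count: 4.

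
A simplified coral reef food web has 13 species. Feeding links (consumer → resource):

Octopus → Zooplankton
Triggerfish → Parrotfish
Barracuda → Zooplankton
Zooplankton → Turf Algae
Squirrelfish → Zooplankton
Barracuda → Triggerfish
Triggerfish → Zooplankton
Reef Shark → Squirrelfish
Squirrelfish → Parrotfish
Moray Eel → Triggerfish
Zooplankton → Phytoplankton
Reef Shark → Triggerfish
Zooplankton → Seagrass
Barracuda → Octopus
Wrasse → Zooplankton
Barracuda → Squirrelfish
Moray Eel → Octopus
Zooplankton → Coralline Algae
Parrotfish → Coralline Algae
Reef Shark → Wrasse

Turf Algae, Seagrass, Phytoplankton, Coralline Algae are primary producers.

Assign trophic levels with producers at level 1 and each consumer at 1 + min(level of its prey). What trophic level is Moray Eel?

Trophic level 4

Turf Algae is a producer → level 1.
Zooplankton eats Turf Algae → level 2.
Octopus eats Zooplankton → level 3.
Moray Eel eats Octopus → level 4.
No prey of Moray Eel is below level 3, so 4 is the minimum.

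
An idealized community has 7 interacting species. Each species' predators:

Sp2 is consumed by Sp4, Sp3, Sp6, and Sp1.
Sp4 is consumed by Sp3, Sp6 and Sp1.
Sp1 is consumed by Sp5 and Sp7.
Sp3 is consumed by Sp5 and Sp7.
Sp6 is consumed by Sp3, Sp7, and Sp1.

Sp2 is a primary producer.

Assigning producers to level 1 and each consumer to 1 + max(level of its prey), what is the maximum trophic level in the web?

Producers (level 1): Sp2.
Sp2 → Sp4 → Sp6 → Sp1 → Sp5 gives Sp5 level 5.
No species has a prey at level 5, so no species reaches level 6.

5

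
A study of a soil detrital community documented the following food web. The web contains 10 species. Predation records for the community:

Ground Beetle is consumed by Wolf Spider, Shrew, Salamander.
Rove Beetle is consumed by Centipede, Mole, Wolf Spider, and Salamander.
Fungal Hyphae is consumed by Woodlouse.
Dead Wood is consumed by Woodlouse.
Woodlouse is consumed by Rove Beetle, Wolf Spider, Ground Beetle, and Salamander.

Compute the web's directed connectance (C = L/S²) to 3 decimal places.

C = 0.130

The web has S = 10 species and L = 13 feeding links.
C = L / S² = 13 / 100 = 0.1300 ≈ 0.130.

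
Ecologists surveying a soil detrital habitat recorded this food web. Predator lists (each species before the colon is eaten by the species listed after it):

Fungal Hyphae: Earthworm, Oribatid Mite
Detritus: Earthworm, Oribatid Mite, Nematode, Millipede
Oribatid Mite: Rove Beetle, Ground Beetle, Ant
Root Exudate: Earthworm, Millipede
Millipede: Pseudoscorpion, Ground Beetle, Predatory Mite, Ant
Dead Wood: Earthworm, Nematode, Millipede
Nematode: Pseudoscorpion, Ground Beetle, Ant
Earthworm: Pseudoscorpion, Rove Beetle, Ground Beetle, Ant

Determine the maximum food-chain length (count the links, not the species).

2 links

One longest chain: Root Exudate → Earthworm → Pseudoscorpion.
It has 3 species and 2 links.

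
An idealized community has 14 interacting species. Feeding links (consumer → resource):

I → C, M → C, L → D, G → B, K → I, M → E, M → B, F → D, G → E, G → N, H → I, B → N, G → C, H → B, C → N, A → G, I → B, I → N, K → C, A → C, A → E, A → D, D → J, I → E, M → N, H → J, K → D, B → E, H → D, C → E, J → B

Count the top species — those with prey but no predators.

6

Top species (has prey, but nothing eats it): M, L, K, F, H, A.
Count: 6.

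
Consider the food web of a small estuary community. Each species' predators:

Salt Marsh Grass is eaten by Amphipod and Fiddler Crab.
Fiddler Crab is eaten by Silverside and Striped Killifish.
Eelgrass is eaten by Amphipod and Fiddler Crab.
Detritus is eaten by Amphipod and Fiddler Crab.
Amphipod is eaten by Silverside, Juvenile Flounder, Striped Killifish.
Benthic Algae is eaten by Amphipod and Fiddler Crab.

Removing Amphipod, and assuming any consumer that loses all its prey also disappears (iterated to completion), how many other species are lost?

1

Remove Amphipod.
Round 1: Juvenile Flounder (all prey gone) → extinct.
No further losses. Total secondary extinctions: 1.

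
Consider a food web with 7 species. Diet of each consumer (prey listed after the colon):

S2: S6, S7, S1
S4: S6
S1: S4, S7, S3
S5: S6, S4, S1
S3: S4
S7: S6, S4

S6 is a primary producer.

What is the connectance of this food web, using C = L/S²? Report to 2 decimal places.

C = 0.27

The web has S = 7 species and L = 13 feeding links.
C = L / S² = 13 / 49 = 0.2653 ≈ 0.27.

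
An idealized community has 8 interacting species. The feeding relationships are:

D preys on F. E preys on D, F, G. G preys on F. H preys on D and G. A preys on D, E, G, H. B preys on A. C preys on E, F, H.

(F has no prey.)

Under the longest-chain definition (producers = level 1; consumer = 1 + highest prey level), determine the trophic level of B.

Trophic level 5

F is a producer → level 1.
G eats F → level 2.
E eats G (level 2); other prey at levels: F 1, D 2 → level 3.
A eats E (level 3); other prey at levels: G 2, D 2, H 3 → level 4.
B eats A → level 5.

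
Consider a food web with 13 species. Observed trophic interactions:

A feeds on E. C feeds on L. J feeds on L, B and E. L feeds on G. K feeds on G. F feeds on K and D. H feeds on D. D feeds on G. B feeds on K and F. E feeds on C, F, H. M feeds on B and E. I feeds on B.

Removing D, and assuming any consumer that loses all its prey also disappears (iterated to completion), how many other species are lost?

1

Remove D.
Round 1: H (all prey gone) → extinct.
No further losses. Total secondary extinctions: 1.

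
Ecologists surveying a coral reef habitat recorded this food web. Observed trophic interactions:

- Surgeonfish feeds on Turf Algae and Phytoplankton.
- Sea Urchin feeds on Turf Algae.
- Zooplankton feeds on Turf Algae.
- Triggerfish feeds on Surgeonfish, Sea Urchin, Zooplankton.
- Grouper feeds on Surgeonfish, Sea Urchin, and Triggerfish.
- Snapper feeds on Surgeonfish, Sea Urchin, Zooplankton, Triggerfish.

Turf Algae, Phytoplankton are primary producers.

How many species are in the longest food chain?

One longest chain: Turf Algae → Surgeonfish → Triggerfish → Snapper.
It has 4 species and 3 links.

4 species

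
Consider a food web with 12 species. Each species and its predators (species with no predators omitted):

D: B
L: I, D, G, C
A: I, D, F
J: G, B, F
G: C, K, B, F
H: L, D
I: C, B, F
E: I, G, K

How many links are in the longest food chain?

3 links

One longest chain: H → L → I → C.
It has 4 species and 3 links.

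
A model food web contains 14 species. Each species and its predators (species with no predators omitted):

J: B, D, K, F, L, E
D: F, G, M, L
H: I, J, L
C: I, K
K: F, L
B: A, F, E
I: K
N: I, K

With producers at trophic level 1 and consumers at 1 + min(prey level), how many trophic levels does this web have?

Producers (level 1): N, H, C.
Following each consumer down to its lowest-level prey: H → J → D → G (levels 1 through 4).
All prey of G (D 3) are at level 3 or above, so G is at level 1 + 3 = 4.
Every consumer has at least one prey at level 3 or below, so none exceeds level 4.

4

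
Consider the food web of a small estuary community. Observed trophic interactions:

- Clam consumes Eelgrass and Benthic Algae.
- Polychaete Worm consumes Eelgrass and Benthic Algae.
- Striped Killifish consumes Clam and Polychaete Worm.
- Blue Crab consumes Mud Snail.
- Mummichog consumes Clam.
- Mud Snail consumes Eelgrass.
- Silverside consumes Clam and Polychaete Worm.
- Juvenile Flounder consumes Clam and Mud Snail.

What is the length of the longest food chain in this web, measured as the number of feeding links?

2 links

One longest chain: Eelgrass → Mud Snail → Juvenile Flounder.
It has 3 species and 2 links.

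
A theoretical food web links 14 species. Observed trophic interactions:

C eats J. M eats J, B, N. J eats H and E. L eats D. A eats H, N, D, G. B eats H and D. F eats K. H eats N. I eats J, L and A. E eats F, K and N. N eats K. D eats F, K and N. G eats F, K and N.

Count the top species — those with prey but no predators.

Top species (has prey, but nothing eats it): C, M, I.
Count: 3.

3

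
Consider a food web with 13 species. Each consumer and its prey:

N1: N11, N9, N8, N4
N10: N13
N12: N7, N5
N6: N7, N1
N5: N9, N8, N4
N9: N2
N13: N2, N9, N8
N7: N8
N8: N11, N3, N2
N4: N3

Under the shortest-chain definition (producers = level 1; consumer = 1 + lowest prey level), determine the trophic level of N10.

Trophic level 3

N2 is a producer → level 1.
N13 eats N2 → level 2.
N10 eats N13 → level 3.
No prey of N10 is below level 2, so 3 is the minimum.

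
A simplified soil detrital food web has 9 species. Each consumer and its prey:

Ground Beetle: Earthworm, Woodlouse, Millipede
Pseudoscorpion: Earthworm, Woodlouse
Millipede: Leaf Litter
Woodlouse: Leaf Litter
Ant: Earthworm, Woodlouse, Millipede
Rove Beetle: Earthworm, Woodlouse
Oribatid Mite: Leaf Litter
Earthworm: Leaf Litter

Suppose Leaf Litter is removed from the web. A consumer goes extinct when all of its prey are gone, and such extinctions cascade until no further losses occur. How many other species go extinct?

8

Remove Leaf Litter.
Round 1: Earthworm (all prey gone), Woodlouse (all prey gone), Oribatid Mite (all prey gone), Millipede (all prey gone) → extinct.
Round 2: Rove Beetle (all prey gone), Pseudoscorpion (all prey gone), Ground Beetle (all prey gone), Ant (all prey gone) → extinct.
No further losses. Total secondary extinctions: 8.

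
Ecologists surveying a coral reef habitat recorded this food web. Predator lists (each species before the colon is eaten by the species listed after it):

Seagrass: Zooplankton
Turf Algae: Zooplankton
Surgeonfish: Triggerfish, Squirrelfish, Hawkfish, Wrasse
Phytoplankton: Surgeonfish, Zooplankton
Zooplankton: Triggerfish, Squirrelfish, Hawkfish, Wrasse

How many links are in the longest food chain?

2 links

One longest chain: Phytoplankton → Surgeonfish → Triggerfish.
It has 3 species and 2 links.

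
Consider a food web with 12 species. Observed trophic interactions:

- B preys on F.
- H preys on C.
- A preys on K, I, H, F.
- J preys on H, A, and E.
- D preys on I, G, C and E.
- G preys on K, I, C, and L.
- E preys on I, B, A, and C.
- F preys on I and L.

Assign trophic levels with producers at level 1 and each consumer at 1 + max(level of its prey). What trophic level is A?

C is a producer → level 1.
H eats C → level 2.
A eats H (level 2); other prey at levels: I 1, K 1, F 2 → level 3.

Trophic level 3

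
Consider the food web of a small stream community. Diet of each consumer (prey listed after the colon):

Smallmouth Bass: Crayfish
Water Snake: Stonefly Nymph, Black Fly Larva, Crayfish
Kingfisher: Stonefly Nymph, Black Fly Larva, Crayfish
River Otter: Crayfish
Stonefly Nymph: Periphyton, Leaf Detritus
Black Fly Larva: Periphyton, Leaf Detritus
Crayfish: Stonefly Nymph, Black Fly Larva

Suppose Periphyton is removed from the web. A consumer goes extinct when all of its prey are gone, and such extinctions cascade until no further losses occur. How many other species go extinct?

0

Remove Periphyton.
Every predator of it retains at least one other prey: Stonefly Nymph still has Leaf Detritus; Black Fly Larva still has Leaf Detritus.
No consumer loses all prey, so no secondary extinctions occur.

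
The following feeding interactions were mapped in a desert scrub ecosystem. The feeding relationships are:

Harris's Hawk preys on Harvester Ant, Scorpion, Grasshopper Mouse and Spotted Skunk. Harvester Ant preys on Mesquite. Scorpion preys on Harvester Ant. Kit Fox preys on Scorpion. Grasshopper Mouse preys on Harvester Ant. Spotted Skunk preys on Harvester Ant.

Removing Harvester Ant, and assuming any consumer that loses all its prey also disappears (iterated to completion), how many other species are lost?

Remove Harvester Ant.
Round 1: Scorpion (all prey gone), Spotted Skunk (all prey gone), Grasshopper Mouse (all prey gone) → extinct.
Round 2: Harris's Hawk (all prey gone), Kit Fox (all prey gone) → extinct.
No further losses. Total secondary extinctions: 5.

5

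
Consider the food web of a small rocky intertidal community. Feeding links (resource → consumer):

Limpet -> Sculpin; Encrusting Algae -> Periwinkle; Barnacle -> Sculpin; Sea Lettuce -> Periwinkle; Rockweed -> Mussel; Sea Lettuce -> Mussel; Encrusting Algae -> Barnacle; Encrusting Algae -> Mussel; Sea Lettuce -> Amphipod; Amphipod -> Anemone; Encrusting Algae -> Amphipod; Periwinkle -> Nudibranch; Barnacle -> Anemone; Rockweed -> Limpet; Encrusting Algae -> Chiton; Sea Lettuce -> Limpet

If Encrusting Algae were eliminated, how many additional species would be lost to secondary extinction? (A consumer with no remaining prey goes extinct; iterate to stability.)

2

Remove Encrusting Algae.
Round 1: Barnacle (all prey gone), Chiton (all prey gone) → extinct.
No further losses. Total secondary extinctions: 2.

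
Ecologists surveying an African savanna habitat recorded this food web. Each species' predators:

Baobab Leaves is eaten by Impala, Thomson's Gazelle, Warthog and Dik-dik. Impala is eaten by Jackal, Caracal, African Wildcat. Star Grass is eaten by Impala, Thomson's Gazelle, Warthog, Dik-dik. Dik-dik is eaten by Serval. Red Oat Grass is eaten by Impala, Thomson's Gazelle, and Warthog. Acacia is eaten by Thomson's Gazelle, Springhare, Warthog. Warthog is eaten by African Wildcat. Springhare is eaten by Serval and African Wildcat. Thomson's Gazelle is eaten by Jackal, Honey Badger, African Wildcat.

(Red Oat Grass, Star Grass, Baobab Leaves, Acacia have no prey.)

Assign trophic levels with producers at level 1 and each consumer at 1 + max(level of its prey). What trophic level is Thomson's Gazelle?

Red Oat Grass is a producer → level 1.
Thomson's Gazelle eats Red Oat Grass (level 1); other prey at levels: Star Grass 1, Baobab Leaves 1, Acacia 1 → level 2.

Trophic level 2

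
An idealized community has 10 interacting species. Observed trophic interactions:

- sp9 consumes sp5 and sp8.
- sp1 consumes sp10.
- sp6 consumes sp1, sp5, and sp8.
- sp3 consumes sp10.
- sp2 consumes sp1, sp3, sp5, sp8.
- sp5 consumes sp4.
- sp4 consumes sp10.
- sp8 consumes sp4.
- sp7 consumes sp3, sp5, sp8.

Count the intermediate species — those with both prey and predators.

5

Intermediate species (has both prey and predators): sp4, sp1, sp3, sp8, sp5.
Count: 5.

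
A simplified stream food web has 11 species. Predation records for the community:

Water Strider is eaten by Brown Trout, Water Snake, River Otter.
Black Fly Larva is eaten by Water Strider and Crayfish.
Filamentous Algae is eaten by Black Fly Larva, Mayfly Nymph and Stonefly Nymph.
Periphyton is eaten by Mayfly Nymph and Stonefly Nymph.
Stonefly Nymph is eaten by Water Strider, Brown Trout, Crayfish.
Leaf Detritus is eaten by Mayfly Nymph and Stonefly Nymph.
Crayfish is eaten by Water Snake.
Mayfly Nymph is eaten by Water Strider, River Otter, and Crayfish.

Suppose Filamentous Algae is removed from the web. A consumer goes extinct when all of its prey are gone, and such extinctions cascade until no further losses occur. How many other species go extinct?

1

Remove Filamentous Algae.
Round 1: Black Fly Larva (all prey gone) → extinct.
No further losses. Total secondary extinctions: 1.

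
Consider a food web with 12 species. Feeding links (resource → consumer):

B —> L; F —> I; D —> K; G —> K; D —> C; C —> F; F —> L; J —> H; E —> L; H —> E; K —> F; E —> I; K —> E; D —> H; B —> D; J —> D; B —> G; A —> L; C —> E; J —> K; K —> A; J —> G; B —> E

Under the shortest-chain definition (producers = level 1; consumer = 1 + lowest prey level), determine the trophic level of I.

Trophic level 3

B is a producer → level 1.
E eats B → level 2.
I eats E → level 3.
No prey of I is below level 2, so 3 is the minimum.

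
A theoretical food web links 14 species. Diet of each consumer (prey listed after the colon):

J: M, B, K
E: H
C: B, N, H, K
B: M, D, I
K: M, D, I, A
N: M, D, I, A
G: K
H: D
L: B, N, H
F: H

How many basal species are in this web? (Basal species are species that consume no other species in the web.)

Basal species (no prey listed): M, D, I, A.
Count: 4.

4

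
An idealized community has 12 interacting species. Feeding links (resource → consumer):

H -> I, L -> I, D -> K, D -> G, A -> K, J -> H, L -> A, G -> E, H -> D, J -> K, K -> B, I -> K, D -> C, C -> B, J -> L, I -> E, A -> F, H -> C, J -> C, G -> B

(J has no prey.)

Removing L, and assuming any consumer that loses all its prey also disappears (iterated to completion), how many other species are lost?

2

Remove L.
Round 1: A (all prey gone) → extinct.
Round 2: F (all prey gone) → extinct.
No further losses. Total secondary extinctions: 2.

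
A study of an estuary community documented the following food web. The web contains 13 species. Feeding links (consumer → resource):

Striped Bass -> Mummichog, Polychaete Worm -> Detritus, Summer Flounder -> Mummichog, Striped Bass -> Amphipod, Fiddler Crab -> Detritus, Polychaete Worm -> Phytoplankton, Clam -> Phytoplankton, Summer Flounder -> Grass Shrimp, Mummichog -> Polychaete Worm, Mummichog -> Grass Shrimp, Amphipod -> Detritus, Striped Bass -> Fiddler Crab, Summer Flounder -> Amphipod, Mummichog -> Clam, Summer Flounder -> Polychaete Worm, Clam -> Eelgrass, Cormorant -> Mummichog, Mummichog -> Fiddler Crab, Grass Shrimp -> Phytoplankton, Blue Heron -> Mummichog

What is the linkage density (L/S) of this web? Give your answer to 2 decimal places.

L/S = 1.54

There are L = 20 links among S = 13 species.
L/S = 20/13 = 1.5385 ≈ 1.54.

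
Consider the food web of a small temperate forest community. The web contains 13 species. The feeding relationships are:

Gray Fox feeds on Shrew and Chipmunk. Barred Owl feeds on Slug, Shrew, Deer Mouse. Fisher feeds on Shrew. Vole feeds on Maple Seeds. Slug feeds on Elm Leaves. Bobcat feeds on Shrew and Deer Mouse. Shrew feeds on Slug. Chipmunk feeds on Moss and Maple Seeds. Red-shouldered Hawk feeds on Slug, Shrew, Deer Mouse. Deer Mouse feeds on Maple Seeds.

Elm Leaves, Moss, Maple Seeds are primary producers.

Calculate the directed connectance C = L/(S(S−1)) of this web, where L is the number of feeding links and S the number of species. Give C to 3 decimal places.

The web has S = 13 species and L = 17 feeding links.
C = L / (S(S−1)) = 17 / 156 = 0.1090 ≈ 0.109.

C = 0.109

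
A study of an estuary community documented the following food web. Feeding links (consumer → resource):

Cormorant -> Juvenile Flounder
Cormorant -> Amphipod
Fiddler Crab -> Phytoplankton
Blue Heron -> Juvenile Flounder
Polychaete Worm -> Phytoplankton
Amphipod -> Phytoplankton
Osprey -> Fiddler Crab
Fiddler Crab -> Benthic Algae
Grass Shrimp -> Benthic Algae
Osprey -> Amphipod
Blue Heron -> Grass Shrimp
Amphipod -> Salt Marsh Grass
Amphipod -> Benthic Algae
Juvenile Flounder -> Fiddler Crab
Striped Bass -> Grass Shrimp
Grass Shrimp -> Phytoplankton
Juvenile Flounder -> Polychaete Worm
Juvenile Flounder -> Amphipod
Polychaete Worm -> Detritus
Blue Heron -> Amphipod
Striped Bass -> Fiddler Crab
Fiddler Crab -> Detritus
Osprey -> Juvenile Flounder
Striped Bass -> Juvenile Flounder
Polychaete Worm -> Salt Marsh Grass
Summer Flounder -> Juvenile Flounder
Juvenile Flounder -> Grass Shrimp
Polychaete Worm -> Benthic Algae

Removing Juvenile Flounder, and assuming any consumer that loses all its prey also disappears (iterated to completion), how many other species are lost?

1

Remove Juvenile Flounder.
Round 1: Summer Flounder (all prey gone) → extinct.
No further losses. Total secondary extinctions: 1.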